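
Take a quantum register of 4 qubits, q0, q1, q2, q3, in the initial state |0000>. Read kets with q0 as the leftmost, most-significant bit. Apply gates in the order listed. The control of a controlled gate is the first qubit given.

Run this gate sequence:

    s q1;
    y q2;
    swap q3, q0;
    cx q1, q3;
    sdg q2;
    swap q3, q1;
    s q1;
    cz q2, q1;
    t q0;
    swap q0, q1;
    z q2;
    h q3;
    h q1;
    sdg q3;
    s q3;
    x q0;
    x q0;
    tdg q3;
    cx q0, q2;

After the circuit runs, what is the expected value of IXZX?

In the final state, IXZX has expectation -sqrt(2)/2.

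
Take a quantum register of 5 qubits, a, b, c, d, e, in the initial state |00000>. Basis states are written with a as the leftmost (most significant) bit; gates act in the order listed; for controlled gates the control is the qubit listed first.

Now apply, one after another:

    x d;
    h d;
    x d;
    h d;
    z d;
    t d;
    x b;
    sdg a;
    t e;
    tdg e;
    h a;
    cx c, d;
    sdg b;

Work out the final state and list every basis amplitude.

The resulting statevector has amplitude -sqrt(2)*exp(3*I*pi/4)/2 on |01010>, -sqrt(2)*exp(3*I*pi/4)/2 on |11010>, and 0 on every other basis state. Key observation: the block from step 2 through step 5 cancels to the identity and can be dropped.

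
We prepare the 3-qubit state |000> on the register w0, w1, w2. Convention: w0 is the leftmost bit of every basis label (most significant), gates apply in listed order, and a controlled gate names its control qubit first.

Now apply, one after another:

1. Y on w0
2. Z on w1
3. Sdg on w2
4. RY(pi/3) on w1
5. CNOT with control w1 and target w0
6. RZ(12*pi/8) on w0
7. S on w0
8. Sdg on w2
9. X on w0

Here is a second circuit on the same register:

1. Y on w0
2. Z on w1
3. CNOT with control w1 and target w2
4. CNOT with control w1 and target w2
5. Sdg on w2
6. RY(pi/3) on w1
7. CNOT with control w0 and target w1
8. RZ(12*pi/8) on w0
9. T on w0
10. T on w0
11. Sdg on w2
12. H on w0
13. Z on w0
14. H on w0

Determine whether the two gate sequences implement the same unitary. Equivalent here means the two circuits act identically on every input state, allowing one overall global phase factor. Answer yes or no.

No, they are not equivalent — no single phase factor reconciles the two unitaries.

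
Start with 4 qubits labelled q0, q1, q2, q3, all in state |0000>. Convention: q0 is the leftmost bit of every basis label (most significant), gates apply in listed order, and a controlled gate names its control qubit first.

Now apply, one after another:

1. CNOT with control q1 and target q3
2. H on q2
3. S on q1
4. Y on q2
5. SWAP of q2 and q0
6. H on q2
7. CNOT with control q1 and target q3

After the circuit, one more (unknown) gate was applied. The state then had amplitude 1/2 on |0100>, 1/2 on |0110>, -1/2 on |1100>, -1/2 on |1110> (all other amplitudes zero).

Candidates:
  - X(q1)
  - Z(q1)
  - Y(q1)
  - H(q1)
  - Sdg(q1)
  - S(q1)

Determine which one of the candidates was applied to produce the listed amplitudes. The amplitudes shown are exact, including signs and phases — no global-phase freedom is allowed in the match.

The unique candidate consistent with the amplitudes is Y(q1).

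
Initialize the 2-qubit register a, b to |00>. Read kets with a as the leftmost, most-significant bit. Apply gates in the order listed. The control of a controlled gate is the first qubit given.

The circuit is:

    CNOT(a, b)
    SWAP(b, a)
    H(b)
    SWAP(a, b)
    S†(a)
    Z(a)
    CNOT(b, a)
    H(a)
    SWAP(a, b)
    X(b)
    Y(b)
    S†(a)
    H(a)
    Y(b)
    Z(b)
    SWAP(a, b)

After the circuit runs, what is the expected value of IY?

The expectation value of IY is 0.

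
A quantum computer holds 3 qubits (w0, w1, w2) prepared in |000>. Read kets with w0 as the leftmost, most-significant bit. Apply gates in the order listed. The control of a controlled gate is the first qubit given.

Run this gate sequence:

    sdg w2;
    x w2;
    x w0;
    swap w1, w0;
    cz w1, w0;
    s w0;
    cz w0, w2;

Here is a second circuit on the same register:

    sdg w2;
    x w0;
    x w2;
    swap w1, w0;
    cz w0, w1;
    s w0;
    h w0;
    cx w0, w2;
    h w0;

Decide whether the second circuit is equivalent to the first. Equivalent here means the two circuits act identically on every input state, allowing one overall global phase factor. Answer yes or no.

No, they are not equivalent — no single phase factor reconciles the two unitaries.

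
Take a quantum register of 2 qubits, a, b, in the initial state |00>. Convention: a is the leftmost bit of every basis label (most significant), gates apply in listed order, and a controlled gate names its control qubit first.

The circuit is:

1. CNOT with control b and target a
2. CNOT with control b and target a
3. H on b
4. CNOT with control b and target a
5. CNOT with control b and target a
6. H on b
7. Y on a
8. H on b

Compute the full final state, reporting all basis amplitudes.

After the circuit, the state carries amplitude 0 on |00>, 0 on |01>, sqrt(2)*I/2 on |10>, sqrt(2)*I/2 on |11>. Key observation: the block from step 3 through step 6 cancels to the identity and can be dropped.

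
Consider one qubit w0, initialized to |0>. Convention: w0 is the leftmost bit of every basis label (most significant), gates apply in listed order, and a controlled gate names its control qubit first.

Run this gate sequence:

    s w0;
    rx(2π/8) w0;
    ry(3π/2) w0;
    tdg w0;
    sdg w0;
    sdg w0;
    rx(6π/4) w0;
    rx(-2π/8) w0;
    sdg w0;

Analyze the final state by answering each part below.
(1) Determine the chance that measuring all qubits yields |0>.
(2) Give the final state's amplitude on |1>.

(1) A full measurement returns |0> with probability 1/2.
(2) |1> carries amplitude (-sqrt(2) + 1 + (-sqrt(2) - 1 + I)*exp(I*pi/4) + I)*exp(3*I*pi/4)/4 in the final state.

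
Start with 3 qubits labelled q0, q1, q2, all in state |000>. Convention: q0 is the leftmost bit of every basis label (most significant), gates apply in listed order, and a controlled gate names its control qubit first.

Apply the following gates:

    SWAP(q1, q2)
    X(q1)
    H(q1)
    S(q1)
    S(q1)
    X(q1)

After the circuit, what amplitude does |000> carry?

The amplitude on |000> is sqrt(2)/2.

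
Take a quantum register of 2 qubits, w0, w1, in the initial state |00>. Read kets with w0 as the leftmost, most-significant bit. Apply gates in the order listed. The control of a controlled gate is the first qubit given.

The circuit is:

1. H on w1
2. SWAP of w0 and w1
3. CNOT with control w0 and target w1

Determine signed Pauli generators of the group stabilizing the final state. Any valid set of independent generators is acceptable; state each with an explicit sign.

The final state is stabilized by the group generated by +XX, +ZZ; other independent generating sets are equally valid.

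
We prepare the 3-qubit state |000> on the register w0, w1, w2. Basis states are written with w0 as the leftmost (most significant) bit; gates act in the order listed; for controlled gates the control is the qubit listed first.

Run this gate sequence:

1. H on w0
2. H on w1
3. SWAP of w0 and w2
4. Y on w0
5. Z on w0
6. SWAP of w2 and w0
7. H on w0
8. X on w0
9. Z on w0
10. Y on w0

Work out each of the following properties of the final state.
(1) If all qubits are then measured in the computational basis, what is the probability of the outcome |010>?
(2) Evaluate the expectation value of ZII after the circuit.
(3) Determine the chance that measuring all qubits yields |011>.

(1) Outcome |010> occurs with probability 0.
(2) The expectation value of ZII is 1.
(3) A full measurement returns |011> with probability 1/2.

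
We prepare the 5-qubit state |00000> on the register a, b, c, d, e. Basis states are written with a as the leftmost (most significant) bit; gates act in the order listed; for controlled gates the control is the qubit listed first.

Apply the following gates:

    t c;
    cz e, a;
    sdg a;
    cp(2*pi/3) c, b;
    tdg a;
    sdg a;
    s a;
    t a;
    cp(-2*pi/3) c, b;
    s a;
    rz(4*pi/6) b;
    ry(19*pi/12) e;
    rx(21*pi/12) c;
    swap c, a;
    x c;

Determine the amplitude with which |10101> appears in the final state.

|10101> carries amplitude (-sqrt(6) - sqrt(2) + 2)*exp(I*pi/6)/8 in the final state. Key observation: gates 3-10 undo each other exactly, leaving only the rest of the circuit to track.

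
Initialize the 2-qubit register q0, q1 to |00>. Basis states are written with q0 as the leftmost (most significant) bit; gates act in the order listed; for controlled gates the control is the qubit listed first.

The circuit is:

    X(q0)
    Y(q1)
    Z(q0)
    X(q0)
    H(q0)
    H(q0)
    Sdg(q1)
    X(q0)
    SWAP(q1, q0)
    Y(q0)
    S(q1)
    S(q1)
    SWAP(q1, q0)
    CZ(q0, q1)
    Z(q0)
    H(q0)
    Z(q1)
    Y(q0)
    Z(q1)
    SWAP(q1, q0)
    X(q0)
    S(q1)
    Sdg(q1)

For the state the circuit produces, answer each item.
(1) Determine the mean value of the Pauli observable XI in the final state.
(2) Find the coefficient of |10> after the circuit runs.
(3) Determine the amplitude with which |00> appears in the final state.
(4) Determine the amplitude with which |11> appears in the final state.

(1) The observable XI averages to 0. Key observation: gates 5-6 undo each other exactly, leaving only the rest of the circuit to track.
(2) The amplitude on |10> is -sqrt(2)/2.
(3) |00> carries amplitude 0 in the final state.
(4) The amplitude on |11> is -sqrt(2)/2.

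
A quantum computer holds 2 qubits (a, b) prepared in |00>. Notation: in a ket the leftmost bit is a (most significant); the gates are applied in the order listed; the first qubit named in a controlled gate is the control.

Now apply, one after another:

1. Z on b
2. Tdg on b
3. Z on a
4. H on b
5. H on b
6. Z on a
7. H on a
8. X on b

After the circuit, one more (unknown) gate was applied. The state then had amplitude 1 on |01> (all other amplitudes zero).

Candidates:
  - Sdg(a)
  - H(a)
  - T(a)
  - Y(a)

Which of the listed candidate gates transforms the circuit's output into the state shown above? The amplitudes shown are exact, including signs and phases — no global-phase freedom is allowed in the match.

The unique candidate consistent with the amplitudes is H(a). Key observation: the block from step 3 through step 6 cancels to the identity and can be dropped.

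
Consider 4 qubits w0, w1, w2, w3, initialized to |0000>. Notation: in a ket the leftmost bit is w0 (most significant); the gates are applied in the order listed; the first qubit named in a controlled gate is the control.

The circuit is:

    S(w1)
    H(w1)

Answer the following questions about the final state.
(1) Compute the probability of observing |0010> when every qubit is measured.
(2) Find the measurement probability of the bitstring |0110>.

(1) The probability of measuring |0010> is 0.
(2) A full measurement returns |0110> with probability 0.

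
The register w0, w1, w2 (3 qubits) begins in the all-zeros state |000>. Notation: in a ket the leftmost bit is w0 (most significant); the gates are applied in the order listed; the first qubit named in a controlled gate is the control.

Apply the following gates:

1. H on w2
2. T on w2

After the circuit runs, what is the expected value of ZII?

The expectation value of ZII is 1.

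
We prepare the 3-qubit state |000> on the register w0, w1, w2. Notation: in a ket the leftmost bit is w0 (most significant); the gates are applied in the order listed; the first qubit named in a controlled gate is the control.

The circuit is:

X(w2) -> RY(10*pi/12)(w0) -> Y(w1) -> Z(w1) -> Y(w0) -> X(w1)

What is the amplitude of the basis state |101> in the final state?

The amplitude on |101> is -sqrt(2)/4 + sqrt(6)/4.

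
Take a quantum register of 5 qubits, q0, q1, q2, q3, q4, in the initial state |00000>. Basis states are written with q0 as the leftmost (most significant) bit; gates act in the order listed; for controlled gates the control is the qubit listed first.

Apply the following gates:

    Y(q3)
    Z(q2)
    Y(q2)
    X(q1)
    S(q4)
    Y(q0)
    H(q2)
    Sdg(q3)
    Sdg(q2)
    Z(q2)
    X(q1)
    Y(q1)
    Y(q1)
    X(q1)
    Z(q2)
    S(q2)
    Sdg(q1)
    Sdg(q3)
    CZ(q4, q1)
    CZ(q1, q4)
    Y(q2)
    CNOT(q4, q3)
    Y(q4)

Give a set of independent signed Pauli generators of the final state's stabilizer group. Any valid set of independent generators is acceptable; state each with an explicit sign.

The final state is stabilized by the group generated by +IIXII, -ZIIII, -IZIII, -IIIZI, -IIIIZ; other independent generating sets are equally valid.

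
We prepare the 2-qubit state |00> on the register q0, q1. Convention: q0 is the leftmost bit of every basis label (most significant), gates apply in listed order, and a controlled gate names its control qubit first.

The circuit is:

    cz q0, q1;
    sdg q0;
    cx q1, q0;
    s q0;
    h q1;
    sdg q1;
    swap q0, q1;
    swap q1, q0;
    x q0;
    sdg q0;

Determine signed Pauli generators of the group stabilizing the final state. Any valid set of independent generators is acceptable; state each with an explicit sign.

The final state is stabilized by the group generated by -IY, -ZI; other independent generating sets are equally valid.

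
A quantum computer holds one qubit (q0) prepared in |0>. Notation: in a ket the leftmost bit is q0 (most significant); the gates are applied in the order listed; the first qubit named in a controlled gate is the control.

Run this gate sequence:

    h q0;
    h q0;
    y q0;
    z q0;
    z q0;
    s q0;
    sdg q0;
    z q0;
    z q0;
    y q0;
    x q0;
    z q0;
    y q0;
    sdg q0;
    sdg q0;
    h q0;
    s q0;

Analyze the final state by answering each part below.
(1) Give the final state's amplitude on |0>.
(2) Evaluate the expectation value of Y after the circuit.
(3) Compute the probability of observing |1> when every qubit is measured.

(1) |0> carries amplitude sqrt(2)*I/2 in the final state. Key observation: the block from step 3 through step 10 cancels to the identity and can be dropped.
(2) The observable Y averages to 1.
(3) A full measurement returns |1> with probability 1/2.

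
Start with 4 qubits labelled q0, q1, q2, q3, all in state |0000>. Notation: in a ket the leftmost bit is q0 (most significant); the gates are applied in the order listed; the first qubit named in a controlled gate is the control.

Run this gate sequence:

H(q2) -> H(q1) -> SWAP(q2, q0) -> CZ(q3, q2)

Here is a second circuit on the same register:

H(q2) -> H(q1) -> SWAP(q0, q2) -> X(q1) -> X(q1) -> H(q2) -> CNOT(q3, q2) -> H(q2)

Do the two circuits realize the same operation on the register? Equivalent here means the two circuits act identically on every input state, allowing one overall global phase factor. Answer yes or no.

Yes, they are equivalent — the unitaries differ by at most a global phase.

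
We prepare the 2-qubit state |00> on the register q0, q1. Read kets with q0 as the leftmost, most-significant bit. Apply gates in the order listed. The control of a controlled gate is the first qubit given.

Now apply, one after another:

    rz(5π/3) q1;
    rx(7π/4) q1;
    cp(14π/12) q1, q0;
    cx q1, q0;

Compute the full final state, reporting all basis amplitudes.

After the circuit, the state carries amplitude sqrt(sqrt(2) + 2)*exp(I*pi/6)/2 on |00>, 0 on |01>, 0 on |10>, sqrt(2 - sqrt(2))*exp(2*I*pi/3)/2 on |11>.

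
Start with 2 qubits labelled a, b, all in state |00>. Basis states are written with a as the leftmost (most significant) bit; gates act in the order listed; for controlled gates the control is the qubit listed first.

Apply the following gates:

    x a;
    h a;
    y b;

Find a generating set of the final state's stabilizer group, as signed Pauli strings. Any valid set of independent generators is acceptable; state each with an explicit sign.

The final state is stabilized by the group generated by -XI, -IZ; other independent generating sets are equally valid.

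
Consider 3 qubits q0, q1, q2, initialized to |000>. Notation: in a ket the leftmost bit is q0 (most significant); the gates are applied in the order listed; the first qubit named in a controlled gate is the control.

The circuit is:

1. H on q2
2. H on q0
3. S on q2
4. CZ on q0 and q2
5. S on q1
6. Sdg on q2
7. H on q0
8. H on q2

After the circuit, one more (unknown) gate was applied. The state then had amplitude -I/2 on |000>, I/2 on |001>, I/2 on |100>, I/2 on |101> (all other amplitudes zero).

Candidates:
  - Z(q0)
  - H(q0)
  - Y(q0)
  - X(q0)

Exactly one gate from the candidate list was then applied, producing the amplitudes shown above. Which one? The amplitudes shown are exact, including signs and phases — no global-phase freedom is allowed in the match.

The unique candidate consistent with the amplitudes is Y(q0).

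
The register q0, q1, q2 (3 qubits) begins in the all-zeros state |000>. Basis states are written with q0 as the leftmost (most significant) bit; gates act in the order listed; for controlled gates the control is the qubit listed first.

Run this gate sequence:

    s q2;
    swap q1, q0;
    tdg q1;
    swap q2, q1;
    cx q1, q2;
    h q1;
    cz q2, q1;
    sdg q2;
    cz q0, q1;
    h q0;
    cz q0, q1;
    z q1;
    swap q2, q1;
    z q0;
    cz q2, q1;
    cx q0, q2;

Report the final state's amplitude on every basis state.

The final amplitudes are 1/2 on |000>, -1/2 on |001>, 0 on |010>, 0 on |011>, -1/2 on |100>, -1/2 on |101>, 0 on |110>, 0 on |111>.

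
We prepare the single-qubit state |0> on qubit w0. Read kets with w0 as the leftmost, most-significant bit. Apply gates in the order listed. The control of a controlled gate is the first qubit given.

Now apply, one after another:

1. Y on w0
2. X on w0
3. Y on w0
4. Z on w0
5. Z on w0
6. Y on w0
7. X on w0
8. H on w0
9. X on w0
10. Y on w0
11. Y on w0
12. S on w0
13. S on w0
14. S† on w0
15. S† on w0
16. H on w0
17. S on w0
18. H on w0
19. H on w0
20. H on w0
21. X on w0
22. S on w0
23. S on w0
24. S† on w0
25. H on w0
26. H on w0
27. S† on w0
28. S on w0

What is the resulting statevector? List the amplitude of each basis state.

The resulting statevector has amplitude -sqrt(2)/2 on |0>, sqrt(2)*I/2 on |1>.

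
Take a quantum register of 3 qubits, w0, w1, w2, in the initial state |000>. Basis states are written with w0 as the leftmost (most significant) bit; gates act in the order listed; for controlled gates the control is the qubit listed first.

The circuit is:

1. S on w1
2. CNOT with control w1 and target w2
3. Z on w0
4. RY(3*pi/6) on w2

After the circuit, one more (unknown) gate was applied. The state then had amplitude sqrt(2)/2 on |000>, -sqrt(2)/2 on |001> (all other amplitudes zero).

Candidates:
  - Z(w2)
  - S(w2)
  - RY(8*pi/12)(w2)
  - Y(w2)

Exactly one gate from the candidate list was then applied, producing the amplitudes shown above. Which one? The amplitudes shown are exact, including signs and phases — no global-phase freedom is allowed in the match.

The unique candidate consistent with the amplitudes is Z(w2).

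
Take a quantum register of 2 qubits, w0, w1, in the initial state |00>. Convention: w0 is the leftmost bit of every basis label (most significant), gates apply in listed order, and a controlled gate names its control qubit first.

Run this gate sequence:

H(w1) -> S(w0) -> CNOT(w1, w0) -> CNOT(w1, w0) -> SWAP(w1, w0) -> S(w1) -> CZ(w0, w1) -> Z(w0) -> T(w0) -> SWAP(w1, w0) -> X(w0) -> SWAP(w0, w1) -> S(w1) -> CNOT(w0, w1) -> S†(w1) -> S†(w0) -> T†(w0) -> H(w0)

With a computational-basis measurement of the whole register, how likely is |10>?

The probability of measuring |10> is 1/4.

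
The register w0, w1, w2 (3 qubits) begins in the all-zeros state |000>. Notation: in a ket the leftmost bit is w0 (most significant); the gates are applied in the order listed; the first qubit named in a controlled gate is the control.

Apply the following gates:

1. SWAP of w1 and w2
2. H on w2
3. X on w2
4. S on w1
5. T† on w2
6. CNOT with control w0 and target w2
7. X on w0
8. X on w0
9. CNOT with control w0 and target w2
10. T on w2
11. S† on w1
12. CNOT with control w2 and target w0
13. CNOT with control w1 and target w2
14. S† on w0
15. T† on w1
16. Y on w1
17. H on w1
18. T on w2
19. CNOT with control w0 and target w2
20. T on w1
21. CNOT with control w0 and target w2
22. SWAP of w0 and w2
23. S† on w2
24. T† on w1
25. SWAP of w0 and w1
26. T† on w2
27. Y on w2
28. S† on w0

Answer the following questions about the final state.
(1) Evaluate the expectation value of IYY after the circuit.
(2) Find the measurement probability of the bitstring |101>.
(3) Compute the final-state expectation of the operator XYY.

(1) The expectation value of IYY is 1. Key observation: gates 4-11 undo each other exactly, leaving only the rest of the circuit to track.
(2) The probability of measuring |101> is 1/4.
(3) The observable XYY averages to 0.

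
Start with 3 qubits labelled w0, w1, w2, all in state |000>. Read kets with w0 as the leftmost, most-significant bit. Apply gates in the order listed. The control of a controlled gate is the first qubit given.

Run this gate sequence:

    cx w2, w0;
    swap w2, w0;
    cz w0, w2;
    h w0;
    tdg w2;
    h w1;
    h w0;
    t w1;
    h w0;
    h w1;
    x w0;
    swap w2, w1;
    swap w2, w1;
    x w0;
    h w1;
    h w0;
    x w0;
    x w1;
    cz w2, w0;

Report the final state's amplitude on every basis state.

After the circuit, the state carries amplitude sqrt(2)*exp(I*pi/4)/2 on |100>, sqrt(2)/2 on |110>, and 0 on every other basis state.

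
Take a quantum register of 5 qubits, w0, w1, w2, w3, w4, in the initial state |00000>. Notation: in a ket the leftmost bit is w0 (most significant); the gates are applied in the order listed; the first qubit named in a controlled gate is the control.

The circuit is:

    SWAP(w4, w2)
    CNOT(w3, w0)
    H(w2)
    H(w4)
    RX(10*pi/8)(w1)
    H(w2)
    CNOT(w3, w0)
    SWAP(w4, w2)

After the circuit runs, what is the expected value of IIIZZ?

The observable IIIZZ averages to 1.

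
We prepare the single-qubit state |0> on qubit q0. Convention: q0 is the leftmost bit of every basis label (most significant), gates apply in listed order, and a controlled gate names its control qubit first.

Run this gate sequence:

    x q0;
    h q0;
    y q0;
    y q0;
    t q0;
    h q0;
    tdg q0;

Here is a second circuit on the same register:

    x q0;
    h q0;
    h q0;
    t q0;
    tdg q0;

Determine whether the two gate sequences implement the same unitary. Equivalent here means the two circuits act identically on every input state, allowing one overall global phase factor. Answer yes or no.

No: there is an input state on which the two circuits produce genuinely different outputs (not merely differing by a phase).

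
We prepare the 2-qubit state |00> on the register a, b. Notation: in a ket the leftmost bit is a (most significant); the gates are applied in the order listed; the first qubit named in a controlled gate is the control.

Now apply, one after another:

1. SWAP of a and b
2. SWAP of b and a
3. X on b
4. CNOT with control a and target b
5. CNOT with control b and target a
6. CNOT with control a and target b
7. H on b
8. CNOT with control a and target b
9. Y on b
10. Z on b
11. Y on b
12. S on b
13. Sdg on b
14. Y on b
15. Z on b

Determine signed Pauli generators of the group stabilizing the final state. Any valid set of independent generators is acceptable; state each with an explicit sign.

The stabilizer group can be generated by -IX, -ZI, among other valid generating sets.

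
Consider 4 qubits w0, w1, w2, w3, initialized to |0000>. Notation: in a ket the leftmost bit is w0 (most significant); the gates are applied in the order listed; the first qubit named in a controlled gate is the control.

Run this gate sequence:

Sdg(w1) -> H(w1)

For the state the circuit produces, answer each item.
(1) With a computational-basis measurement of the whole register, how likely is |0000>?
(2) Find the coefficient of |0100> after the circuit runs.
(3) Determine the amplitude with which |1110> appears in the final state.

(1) Outcome |0000> occurs with probability 1/2.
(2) |0100> carries amplitude sqrt(2)/2 in the final state.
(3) The amplitude on |1110> is 0.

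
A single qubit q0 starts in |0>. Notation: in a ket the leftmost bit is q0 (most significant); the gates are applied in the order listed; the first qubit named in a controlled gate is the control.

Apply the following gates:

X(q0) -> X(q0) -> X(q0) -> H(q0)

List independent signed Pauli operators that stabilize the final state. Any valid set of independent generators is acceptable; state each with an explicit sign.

One valid set of independent stabilizer generators is -X (any independent generating set of the same group is equally correct).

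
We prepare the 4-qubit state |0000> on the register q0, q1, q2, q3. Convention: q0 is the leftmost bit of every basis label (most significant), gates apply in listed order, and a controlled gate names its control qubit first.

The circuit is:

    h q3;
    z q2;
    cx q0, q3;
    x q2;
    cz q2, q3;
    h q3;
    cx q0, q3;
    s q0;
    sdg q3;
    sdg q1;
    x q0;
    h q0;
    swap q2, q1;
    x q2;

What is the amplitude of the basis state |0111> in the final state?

The final state's coefficient on |0111> equals -sqrt(2)*I/2.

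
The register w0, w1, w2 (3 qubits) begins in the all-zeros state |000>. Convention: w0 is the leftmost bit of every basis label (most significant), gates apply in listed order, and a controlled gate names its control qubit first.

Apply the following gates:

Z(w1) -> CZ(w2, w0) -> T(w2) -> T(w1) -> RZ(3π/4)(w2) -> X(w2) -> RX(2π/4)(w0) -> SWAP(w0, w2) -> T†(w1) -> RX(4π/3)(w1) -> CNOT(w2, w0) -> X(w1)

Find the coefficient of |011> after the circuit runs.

|011> carries amplitude sqrt(2)*exp(I*pi/8)/4 in the final state.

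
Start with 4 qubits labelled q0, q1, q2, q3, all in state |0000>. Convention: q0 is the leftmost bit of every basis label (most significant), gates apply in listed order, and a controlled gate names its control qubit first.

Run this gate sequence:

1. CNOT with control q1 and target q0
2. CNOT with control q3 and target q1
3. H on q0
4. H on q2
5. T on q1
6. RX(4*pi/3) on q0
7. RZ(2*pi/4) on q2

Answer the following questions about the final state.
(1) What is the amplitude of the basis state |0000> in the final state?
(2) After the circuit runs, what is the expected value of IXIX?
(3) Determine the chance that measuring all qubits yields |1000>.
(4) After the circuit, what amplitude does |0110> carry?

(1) The amplitude on |0000> is (-sqrt(3) + I)*exp(I*pi/4)/4.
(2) In the final state, IXIX has expectation 0.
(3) Outcome |1000> occurs with probability 1/4.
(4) The final state's coefficient on |0110> equals 0.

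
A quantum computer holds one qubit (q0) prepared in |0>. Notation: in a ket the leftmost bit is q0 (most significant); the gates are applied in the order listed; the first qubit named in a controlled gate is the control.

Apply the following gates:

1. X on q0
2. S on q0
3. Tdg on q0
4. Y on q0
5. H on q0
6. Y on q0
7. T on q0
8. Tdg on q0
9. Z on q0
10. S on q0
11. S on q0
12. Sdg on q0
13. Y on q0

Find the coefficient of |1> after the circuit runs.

The final state's coefficient on |1> equals -sqrt(2)*exp(3*I*pi/4)/2. Key observation: gates 11-12 undo each other exactly, leaving only the rest of the circuit to track.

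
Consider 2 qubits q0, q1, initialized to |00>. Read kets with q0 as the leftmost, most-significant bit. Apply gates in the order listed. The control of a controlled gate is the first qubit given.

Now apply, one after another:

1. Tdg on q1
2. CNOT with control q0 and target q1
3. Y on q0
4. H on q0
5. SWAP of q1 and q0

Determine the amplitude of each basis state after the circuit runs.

After the circuit, the state carries amplitude sqrt(2)*I/2 on |00>, -sqrt(2)*I/2 on |01>, 0 on |10>, 0 on |11>.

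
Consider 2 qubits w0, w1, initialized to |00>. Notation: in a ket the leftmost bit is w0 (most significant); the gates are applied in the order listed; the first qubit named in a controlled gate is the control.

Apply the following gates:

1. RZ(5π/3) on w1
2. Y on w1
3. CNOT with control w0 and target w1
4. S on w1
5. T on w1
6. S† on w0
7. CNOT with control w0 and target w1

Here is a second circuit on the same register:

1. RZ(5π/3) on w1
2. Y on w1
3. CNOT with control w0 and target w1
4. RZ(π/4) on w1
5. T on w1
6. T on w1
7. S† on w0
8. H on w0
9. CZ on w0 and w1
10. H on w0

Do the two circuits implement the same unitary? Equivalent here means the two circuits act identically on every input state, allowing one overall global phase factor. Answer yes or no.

No — the two circuits implement different unitaries, even allowing a global phase.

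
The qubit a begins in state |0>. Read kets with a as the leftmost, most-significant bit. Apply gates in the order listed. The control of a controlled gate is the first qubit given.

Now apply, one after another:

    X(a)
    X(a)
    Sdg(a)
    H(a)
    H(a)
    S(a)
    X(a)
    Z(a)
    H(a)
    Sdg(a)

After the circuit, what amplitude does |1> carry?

The final state's coefficient on |1> equals -sqrt(2)*I/2.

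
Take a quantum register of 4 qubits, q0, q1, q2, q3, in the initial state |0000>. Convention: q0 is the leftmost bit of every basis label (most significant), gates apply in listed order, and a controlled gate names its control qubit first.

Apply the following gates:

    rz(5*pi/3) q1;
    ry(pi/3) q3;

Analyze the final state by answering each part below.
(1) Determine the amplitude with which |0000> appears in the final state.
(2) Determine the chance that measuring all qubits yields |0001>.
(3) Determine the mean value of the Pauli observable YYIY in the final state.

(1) The amplitude on |0000> is -sqrt(3)*exp(I*pi/6)/2.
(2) Outcome |0001> occurs with probability 1/4.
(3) The observable YYIY averages to 0.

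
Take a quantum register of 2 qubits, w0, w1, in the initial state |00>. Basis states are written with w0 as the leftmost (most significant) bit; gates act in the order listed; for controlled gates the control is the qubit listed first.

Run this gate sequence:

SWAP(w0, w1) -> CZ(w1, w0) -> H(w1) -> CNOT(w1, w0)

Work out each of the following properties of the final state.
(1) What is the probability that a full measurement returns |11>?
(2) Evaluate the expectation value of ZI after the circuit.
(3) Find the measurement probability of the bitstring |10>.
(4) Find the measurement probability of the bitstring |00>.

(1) A full measurement returns |11> with probability 1/2.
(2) In the final state, ZI has expectation 0.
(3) The probability of measuring |10> is 0.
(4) A full measurement returns |00> with probability 1/2.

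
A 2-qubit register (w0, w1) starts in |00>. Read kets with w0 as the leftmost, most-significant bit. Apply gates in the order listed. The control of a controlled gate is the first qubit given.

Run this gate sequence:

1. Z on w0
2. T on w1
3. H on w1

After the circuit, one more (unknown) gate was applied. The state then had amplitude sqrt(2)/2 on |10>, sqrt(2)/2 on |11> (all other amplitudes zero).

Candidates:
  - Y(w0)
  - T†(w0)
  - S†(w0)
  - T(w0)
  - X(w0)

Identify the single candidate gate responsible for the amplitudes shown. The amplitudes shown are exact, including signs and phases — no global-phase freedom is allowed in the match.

The unique candidate consistent with the amplitudes is X(w0).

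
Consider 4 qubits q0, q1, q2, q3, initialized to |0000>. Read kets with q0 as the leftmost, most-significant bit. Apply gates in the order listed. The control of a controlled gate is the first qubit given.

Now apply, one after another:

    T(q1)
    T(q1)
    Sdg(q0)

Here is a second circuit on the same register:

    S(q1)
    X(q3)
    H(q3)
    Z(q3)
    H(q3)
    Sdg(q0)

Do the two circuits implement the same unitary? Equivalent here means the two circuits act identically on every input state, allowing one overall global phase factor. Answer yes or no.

Yes — the two circuits implement the same unitary up to a global phase.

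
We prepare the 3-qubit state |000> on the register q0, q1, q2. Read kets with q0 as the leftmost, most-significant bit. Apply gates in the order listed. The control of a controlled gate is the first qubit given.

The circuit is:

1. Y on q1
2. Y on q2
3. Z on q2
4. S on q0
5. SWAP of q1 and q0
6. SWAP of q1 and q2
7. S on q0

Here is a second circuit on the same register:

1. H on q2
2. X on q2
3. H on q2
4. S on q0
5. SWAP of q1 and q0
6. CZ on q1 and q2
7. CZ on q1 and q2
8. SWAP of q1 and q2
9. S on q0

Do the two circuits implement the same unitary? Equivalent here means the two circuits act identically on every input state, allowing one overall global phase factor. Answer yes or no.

No: there is an input state on which the two circuits produce genuinely different outputs (not merely differing by a phase).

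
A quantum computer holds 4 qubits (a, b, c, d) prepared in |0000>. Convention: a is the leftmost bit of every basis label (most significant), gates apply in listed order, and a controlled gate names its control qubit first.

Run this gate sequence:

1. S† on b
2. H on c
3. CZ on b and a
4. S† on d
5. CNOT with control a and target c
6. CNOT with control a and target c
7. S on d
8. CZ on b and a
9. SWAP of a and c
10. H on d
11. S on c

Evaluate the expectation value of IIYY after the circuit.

The expectation value of IIYY is 0. Key observation: steps 3-8 multiply out to the identity, so the circuit reduces to the remaining gates.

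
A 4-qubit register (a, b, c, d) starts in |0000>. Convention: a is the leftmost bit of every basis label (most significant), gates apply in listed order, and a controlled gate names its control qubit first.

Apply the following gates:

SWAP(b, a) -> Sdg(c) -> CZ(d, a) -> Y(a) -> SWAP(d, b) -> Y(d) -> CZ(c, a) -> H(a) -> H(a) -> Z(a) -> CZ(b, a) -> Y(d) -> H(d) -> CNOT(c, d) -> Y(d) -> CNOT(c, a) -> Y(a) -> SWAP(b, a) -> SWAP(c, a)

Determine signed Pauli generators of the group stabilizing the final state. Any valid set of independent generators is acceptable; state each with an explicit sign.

The stabilizer group can be generated by -IIIX, +ZIII, +IZII, +IIZI, among other valid generating sets. Key observation: the block from step 8 through step 9 cancels to the identity and can be dropped.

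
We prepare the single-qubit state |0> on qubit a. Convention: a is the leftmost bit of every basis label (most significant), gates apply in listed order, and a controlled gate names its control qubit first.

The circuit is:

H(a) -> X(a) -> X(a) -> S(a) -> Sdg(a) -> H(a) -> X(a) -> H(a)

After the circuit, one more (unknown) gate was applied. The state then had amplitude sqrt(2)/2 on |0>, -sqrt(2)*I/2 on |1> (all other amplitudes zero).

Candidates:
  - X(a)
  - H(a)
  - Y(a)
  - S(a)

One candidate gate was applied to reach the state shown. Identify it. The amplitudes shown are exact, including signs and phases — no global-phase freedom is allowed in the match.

The applied gate was S(a).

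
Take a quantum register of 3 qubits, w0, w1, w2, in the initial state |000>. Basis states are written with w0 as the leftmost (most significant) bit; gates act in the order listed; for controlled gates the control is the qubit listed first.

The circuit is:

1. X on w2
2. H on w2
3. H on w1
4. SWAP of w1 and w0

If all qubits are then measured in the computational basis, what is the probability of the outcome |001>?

The probability of measuring |001> is 1/4.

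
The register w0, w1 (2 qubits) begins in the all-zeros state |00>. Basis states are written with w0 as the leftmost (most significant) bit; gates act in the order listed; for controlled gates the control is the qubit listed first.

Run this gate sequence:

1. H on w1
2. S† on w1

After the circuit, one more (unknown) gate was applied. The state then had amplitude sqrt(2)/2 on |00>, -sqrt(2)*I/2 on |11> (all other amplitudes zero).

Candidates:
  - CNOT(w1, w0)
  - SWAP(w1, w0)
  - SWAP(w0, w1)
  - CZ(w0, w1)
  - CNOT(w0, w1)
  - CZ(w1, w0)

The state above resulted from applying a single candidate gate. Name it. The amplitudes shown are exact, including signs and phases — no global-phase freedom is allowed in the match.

It was CNOT(w1, w0) that produced the state shown.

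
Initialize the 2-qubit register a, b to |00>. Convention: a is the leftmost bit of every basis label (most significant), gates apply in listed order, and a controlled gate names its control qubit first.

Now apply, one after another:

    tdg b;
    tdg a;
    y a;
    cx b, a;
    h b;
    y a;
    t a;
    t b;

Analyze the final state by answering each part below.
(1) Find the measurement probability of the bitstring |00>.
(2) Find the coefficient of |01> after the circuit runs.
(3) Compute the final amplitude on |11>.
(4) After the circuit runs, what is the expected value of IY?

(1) Outcome |00> occurs with probability 1/2.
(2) The final state's coefficient on |01> equals sqrt(2)*exp(I*pi/4)/2.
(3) The final state's coefficient on |11> equals 0.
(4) In the final state, IY has expectation sqrt(2)/2.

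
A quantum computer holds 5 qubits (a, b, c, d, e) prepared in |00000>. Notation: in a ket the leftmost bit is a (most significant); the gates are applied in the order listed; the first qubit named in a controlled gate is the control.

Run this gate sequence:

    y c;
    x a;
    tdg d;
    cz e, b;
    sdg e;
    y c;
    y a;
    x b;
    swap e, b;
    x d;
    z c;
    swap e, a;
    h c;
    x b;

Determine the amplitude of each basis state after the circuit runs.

The resulting statevector has amplitude -sqrt(2)*I/2 on |11010>, -sqrt(2)*I/2 on |11110>, and 0 on every other basis state.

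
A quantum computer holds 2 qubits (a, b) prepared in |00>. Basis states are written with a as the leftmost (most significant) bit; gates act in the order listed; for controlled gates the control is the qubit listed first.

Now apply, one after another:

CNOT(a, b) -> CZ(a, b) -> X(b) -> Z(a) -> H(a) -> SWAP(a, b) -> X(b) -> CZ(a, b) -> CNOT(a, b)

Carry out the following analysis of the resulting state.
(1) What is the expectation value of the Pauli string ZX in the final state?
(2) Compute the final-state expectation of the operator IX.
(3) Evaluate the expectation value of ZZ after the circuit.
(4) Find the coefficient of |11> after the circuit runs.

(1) The observable ZX averages to 1.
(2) The observable IX averages to -1.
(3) The observable ZZ averages to 0.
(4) The final state's coefficient on |11> equals sqrt(2)/2.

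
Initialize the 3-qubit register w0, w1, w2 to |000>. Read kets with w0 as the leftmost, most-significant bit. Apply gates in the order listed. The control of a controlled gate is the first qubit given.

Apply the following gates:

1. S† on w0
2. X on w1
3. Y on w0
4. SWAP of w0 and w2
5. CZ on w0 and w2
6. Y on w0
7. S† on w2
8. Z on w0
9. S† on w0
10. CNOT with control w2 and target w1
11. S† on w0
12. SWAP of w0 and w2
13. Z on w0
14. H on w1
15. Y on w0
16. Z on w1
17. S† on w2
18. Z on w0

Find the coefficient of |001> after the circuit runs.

The amplitude on |001> is sqrt(2)*I/2.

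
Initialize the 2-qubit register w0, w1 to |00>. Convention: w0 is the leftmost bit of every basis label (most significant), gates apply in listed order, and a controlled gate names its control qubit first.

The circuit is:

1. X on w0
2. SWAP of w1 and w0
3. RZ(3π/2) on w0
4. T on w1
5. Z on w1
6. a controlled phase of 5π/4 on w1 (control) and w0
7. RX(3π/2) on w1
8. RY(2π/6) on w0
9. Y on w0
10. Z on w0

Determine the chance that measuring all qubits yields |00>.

The probability of measuring |00> is 1/8.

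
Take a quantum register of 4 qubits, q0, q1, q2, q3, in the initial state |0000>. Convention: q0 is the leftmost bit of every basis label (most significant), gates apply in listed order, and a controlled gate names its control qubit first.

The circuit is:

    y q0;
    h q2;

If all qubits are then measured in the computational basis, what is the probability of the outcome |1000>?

Outcome |1000> occurs with probability 1/2.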